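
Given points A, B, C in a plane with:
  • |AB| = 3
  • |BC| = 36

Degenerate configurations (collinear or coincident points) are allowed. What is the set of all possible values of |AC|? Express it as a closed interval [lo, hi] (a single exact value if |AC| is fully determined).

|AC| ∈ [33, 39]  (≈ [33.0000, 39.0000])

|AB| ∈ {3}
|BC| ∈ {36}
|AC| ∈ [33, 39]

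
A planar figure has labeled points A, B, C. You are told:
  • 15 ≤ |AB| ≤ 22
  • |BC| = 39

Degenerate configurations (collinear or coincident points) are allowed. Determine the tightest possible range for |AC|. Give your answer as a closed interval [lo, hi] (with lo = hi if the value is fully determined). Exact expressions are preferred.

|AC| ∈ [17, 61]  (≈ [17.0000, 61.0000])

|AB| ∈ [15, 22]
|BC| ∈ {39}
|AC| ∈ [17, 61]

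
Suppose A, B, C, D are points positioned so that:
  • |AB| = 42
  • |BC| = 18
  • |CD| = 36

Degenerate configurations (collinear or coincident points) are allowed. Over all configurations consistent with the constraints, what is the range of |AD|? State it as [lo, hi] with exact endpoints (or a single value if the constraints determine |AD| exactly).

|AD| ∈ [0, 96]  (≈ [0.0000, 96.0000])

|AB| ∈ {42}
|BC| ∈ {18}
|CD| ∈ {36}
|AC| ∈ [24, 60]
|BD| ∈ [18, 54]
|AD| ∈ [0, 96]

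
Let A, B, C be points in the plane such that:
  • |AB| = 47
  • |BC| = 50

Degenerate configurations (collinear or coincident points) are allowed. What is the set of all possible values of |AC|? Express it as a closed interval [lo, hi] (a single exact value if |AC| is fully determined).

|AC| ∈ [3, 97]  (≈ [3.0000, 97.0000])

|AB| ∈ {47}
|BC| ∈ {50}
|AC| ∈ [3, 97]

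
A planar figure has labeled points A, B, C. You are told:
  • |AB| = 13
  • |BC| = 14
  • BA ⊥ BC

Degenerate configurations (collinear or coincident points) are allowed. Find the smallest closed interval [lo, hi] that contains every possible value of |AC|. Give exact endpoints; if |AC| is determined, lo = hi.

|AB| ∈ {13}
|BC| ∈ {14}
|AC| ∈ {√(365)}

|AC| = √(365)  (≈ 19.1050)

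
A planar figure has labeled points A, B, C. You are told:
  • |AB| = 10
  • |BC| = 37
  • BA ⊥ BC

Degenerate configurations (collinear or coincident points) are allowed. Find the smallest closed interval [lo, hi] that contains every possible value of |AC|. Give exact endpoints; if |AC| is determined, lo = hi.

|AC| = √(1469)  (≈ 38.3275)

|AB| ∈ {10}
|BC| ∈ {37}
|AC| ∈ {√(1469)}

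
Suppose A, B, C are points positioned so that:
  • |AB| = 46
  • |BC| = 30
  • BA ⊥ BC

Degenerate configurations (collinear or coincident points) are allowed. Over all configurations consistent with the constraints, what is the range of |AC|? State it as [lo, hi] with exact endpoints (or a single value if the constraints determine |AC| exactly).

|AB| ∈ {46}
|BC| ∈ {30}
|AC| ∈ {2·√(754)}

|AC| = 2·√(754)  (≈ 54.9181)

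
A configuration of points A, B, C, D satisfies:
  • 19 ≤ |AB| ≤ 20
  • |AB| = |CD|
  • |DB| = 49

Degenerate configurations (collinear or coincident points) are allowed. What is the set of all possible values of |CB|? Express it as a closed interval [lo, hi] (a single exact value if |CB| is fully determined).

|AB| ∈ [19, 20]
|BD| ∈ {49}
|CD| ∈ [19, 20]
|AD| ∈ [29, 69]
|BC| ∈ [29, 69]
|AC| ∈ [9, 89]

|CB| ∈ [29, 69]  (≈ [29.0000, 69.0000])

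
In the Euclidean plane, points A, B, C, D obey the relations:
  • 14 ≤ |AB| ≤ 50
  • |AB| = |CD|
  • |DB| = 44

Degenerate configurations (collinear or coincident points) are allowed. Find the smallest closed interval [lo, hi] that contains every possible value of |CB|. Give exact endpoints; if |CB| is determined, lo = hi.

|AB| ∈ [14, 50]
|BD| ∈ {44}
|CD| ∈ [14, 50]
|AD| ∈ [0, 94]
|BC| ∈ [0, 94]
|AC| ∈ [0, 144]

|CB| ∈ [0, 94]  (≈ [0.0000, 94.0000])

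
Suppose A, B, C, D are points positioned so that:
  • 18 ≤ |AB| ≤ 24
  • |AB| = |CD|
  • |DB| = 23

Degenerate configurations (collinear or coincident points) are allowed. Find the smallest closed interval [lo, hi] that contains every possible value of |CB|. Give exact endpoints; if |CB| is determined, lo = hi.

|AB| ∈ [18, 24]
|BD| ∈ {23}
|CD| ∈ [18, 24]
|AD| ∈ [0, 47]
|BC| ∈ [0, 47]
|AC| ∈ [0, 71]

|CB| ∈ [0, 47]  (≈ [0.0000, 47.0000])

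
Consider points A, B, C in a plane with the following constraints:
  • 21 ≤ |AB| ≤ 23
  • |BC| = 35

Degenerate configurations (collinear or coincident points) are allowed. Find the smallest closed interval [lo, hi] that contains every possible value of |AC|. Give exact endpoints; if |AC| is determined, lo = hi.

|AB| ∈ [21, 23]
|BC| ∈ {35}
|AC| ∈ [12, 58]

|AC| ∈ [12, 58]  (≈ [12.0000, 58.0000])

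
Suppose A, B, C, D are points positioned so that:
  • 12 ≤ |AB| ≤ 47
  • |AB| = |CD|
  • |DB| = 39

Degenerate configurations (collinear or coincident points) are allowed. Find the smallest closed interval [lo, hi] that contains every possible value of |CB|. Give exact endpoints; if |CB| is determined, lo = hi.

|AB| ∈ [12, 47]
|BD| ∈ {39}
|CD| ∈ [12, 47]
|AD| ∈ [0, 86]
|BC| ∈ [0, 86]
|AC| ∈ [0, 133]

|CB| ∈ [0, 86]  (≈ [0.0000, 86.0000])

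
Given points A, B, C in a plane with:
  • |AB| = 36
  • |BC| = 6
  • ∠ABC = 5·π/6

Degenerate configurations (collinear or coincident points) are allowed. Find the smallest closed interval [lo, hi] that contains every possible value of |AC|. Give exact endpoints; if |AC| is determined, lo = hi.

|AB| ∈ {36}
|BC| ∈ {6}
|AC| ∈ {6·√(6·√(3) + 37)}

|AC| = 6·√(6·√(3) + 37)  (≈ 41.3052)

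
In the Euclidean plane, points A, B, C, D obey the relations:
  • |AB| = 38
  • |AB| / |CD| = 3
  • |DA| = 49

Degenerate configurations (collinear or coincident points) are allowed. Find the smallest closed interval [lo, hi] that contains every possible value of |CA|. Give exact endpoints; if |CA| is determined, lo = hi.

|AB| ∈ {38}
|AD| ∈ {49}
|CD| ∈ {38/3}
|BD| ∈ [11, 87]
|AC| ∈ [109/3, 185/3]
|BC| ∈ [0, 299/3]

|CA| ∈ [109/3, 185/3]  (≈ [36.3333, 61.6667])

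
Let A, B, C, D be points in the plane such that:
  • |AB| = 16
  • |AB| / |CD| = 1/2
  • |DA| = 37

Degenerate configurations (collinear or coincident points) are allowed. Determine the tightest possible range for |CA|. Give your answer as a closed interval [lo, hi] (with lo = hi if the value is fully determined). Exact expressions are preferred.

|AB| ∈ {16}
|AD| ∈ {37}
|CD| ∈ {32}
|BD| ∈ [21, 53]
|AC| ∈ [5, 69]
|BC| ∈ [0, 85]

|CA| ∈ [5, 69]  (≈ [5.0000, 69.0000])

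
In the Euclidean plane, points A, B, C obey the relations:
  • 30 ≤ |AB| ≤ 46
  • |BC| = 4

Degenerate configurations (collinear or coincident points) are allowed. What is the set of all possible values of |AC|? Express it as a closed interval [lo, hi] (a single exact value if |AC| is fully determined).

|AC| ∈ [26, 50]  (≈ [26.0000, 50.0000])

|AB| ∈ [30, 46]
|BC| ∈ {4}
|AC| ∈ [26, 50]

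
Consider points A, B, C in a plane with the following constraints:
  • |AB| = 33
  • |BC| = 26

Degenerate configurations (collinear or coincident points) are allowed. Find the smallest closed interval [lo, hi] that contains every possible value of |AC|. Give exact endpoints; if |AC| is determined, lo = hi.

|AB| ∈ {33}
|BC| ∈ {26}
|AC| ∈ [7, 59]

|AC| ∈ [7, 59]  (≈ [7.0000, 59.0000])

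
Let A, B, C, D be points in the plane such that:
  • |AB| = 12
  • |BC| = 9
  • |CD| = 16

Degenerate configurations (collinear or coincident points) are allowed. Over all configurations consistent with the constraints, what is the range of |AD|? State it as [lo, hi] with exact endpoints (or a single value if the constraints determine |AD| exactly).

|AB| ∈ {12}
|BC| ∈ {9}
|CD| ∈ {16}
|AC| ∈ [3, 21]
|BD| ∈ [7, 25]
|AD| ∈ [0, 37]

|AD| ∈ [0, 37]  (≈ [0.0000, 37.0000])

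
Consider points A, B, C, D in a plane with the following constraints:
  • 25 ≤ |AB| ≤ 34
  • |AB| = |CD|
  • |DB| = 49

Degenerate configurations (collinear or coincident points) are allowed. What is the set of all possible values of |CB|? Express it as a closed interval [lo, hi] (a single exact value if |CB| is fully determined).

|CB| ∈ [15, 83]  (≈ [15.0000, 83.0000])

|AB| ∈ [25, 34]
|BD| ∈ {49}
|CD| ∈ [25, 34]
|AD| ∈ [15, 83]
|BC| ∈ [15, 83]
|AC| ∈ [0, 117]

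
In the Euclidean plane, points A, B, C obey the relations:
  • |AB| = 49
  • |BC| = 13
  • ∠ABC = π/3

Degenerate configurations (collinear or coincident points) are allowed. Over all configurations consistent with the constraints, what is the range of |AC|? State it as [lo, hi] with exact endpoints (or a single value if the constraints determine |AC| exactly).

|AC| = √(1933)  (≈ 43.9659)

|AB| ∈ {49}
|BC| ∈ {13}
|AC| ∈ {√(1933)}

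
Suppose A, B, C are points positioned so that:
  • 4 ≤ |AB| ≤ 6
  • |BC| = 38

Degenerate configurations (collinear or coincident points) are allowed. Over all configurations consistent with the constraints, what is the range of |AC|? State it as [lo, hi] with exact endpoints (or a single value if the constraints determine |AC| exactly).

|AC| ∈ [32, 44]  (≈ [32.0000, 44.0000])

|AB| ∈ [4, 6]
|BC| ∈ {38}
|AC| ∈ [32, 44]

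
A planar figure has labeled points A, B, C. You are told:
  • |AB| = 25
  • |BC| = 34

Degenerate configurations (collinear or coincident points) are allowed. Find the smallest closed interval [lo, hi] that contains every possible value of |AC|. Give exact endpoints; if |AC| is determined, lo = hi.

|AC| ∈ [9, 59]  (≈ [9.0000, 59.0000])

|AB| ∈ {25}
|BC| ∈ {34}
|AC| ∈ [9, 59]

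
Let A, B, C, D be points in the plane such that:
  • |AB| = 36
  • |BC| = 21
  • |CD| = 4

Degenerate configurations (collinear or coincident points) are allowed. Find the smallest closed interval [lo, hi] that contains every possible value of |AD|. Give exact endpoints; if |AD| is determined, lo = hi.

|AB| ∈ {36}
|BC| ∈ {21}
|CD| ∈ {4}
|AC| ∈ [15, 57]
|BD| ∈ [17, 25]
|AD| ∈ [11, 61]

|AD| ∈ [11, 61]  (≈ [11.0000, 61.0000])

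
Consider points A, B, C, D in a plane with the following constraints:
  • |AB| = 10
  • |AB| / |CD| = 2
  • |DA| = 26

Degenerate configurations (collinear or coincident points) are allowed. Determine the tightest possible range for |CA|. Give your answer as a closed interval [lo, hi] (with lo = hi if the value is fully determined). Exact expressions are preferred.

|CA| ∈ [21, 31]  (≈ [21.0000, 31.0000])

|AB| ∈ {10}
|AD| ∈ {26}
|CD| ∈ {5}
|BD| ∈ [16, 36]
|AC| ∈ [21, 31]
|BC| ∈ [11, 41]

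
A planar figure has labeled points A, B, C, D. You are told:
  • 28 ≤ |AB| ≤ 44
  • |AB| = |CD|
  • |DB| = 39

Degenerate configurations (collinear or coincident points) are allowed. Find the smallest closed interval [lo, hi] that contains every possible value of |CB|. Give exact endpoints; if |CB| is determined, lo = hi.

|CB| ∈ [0, 83]  (≈ [0.0000, 83.0000])

|AB| ∈ [28, 44]
|BD| ∈ {39}
|CD| ∈ [28, 44]
|AD| ∈ [0, 83]
|BC| ∈ [0, 83]
|AC| ∈ [0, 127]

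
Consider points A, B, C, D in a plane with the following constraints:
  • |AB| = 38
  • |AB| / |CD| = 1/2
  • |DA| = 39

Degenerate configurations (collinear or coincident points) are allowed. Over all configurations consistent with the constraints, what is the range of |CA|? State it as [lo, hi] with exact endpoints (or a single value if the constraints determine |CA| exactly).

|AB| ∈ {38}
|AD| ∈ {39}
|CD| ∈ {76}
|BD| ∈ [1, 77]
|AC| ∈ [37, 115]
|BC| ∈ [0, 153]

|CA| ∈ [37, 115]  (≈ [37.0000, 115.0000])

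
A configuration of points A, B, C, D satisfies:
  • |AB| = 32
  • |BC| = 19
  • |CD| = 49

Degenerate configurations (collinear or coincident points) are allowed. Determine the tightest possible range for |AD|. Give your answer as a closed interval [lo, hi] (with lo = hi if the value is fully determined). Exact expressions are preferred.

|AB| ∈ {32}
|BC| ∈ {19}
|CD| ∈ {49}
|AC| ∈ [13, 51]
|BD| ∈ [30, 68]
|AD| ∈ [0, 100]

|AD| ∈ [0, 100]  (≈ [0.0000, 100.0000])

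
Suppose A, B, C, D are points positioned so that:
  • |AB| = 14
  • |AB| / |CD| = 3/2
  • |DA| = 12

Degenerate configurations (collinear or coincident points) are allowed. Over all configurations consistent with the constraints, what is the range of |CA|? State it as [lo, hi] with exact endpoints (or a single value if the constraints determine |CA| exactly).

|AB| ∈ {14}
|AD| ∈ {12}
|CD| ∈ {28/3}
|BD| ∈ [2, 26]
|AC| ∈ [8/3, 64/3]
|BC| ∈ [0, 106/3]

|CA| ∈ [8/3, 64/3]  (≈ [2.6667, 21.3333])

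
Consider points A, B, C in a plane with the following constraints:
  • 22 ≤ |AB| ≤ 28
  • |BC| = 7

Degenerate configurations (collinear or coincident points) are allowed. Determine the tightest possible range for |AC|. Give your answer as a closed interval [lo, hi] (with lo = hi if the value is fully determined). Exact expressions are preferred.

|AC| ∈ [15, 35]  (≈ [15.0000, 35.0000])

|AB| ∈ [22, 28]
|BC| ∈ {7}
|AC| ∈ [15, 35]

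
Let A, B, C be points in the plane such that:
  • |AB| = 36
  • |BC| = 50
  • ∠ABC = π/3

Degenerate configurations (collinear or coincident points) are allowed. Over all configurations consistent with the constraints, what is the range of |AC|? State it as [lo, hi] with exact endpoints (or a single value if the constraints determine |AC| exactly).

|AB| ∈ {36}
|BC| ∈ {50}
|AC| ∈ {2·√(499)}

|AC| = 2·√(499)  (≈ 44.6766)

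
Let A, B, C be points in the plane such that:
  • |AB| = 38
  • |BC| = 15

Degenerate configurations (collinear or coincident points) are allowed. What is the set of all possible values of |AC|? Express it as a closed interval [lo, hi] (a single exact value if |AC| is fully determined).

|AB| ∈ {38}
|BC| ∈ {15}
|AC| ∈ [23, 53]

|AC| ∈ [23, 53]  (≈ [23.0000, 53.0000])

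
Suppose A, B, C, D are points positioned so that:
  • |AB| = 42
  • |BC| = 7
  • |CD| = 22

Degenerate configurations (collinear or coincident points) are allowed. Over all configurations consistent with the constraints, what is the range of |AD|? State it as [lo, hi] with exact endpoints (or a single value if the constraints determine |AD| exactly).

|AD| ∈ [13, 71]  (≈ [13.0000, 71.0000])

|AB| ∈ {42}
|BC| ∈ {7}
|CD| ∈ {22}
|AC| ∈ [35, 49]
|BD| ∈ [15, 29]
|AD| ∈ [13, 71]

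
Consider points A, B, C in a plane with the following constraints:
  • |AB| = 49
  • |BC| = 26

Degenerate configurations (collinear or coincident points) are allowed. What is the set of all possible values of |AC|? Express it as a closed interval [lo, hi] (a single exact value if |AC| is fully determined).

|AC| ∈ [23, 75]  (≈ [23.0000, 75.0000])

|AB| ∈ {49}
|BC| ∈ {26}
|AC| ∈ [23, 75]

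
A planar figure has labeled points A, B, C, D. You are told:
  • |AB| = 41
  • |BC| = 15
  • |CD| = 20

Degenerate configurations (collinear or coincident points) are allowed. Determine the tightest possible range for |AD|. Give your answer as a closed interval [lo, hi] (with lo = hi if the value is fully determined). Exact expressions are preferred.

|AD| ∈ [6, 76]  (≈ [6.0000, 76.0000])

|AB| ∈ {41}
|BC| ∈ {15}
|CD| ∈ {20}
|AC| ∈ [26, 56]
|BD| ∈ [5, 35]
|AD| ∈ [6, 76]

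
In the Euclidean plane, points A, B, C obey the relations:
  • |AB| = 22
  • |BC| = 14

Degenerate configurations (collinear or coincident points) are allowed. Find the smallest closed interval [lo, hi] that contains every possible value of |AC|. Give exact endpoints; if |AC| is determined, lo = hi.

|AB| ∈ {22}
|BC| ∈ {14}
|AC| ∈ [8, 36]

|AC| ∈ [8, 36]  (≈ [8.0000, 36.0000])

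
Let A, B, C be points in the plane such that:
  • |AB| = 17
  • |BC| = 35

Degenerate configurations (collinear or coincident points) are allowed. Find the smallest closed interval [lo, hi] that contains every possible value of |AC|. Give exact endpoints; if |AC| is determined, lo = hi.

|AC| ∈ [18, 52]  (≈ [18.0000, 52.0000])

|AB| ∈ {17}
|BC| ∈ {35}
|AC| ∈ [18, 52]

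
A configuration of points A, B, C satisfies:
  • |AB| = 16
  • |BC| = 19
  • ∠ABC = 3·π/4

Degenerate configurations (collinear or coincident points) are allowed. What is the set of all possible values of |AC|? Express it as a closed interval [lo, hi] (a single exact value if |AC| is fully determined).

|AC| = √(304·√(2) + 617)  (≈ 32.3562)

|AB| ∈ {16}
|BC| ∈ {19}
|AC| ∈ {√(304·√(2) + 617)}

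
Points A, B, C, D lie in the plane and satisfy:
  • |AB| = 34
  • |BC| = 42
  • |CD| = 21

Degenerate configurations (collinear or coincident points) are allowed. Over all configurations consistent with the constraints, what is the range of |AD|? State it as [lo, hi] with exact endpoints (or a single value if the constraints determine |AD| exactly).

|AB| ∈ {34}
|BC| ∈ {42}
|CD| ∈ {21}
|AC| ∈ [8, 76]
|BD| ∈ [21, 63]
|AD| ∈ [0, 97]

|AD| ∈ [0, 97]  (≈ [0.0000, 97.0000])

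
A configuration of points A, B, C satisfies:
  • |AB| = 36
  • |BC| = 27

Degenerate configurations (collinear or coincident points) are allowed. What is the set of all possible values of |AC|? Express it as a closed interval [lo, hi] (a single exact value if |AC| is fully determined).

|AC| ∈ [9, 63]  (≈ [9.0000, 63.0000])

|AB| ∈ {36}
|BC| ∈ {27}
|AC| ∈ [9, 63]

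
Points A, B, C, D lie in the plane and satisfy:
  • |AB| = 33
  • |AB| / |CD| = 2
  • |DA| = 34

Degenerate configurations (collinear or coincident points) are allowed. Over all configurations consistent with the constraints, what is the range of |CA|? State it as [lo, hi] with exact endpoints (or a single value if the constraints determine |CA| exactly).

|CA| ∈ [35/2, 101/2]  (≈ [17.5000, 50.5000])

|AB| ∈ {33}
|AD| ∈ {34}
|CD| ∈ {33/2}
|BD| ∈ [1, 67]
|AC| ∈ [35/2, 101/2]
|BC| ∈ [0, 167/2]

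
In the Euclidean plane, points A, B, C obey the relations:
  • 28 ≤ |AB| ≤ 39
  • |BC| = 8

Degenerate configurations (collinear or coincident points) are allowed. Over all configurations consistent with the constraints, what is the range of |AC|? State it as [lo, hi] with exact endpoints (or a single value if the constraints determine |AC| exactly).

|AB| ∈ [28, 39]
|BC| ∈ {8}
|AC| ∈ [20, 47]

|AC| ∈ [20, 47]  (≈ [20.0000, 47.0000])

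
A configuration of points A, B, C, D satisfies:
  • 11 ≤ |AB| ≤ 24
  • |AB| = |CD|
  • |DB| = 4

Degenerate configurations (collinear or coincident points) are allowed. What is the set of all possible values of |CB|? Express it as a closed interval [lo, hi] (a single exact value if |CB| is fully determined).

|CB| ∈ [7, 28]  (≈ [7.0000, 28.0000])

|AB| ∈ [11, 24]
|BD| ∈ {4}
|CD| ∈ [11, 24]
|AD| ∈ [7, 28]
|BC| ∈ [7, 28]
|AC| ∈ [0, 52]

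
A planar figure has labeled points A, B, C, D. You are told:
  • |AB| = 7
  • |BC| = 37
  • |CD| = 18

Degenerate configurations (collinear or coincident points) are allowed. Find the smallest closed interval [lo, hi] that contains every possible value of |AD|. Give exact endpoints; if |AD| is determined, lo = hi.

|AD| ∈ [12, 62]  (≈ [12.0000, 62.0000])

|AB| ∈ {7}
|BC| ∈ {37}
|CD| ∈ {18}
|AC| ∈ [30, 44]
|BD| ∈ [19, 55]
|AD| ∈ [12, 62]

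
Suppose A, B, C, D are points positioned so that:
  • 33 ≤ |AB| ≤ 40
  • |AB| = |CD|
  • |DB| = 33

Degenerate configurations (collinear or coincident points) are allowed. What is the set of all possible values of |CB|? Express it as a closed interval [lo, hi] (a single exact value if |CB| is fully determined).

|CB| ∈ [0, 73]  (≈ [0.0000, 73.0000])

|AB| ∈ [33, 40]
|BD| ∈ {33}
|CD| ∈ [33, 40]
|AD| ∈ [0, 73]
|BC| ∈ [0, 73]
|AC| ∈ [0, 113]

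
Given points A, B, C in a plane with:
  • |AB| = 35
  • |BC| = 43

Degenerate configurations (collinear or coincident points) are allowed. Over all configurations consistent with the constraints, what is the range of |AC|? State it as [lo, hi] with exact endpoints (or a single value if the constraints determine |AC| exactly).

|AC| ∈ [8, 78]  (≈ [8.0000, 78.0000])

|AB| ∈ {35}
|BC| ∈ {43}
|AC| ∈ [8, 78]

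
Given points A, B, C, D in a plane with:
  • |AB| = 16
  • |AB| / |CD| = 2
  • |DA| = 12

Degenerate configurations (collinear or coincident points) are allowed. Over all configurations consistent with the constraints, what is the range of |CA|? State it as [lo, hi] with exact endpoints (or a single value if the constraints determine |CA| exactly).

|AB| ∈ {16}
|AD| ∈ {12}
|CD| ∈ {8}
|BD| ∈ [4, 28]
|AC| ∈ [4, 20]
|BC| ∈ [0, 36]

|CA| ∈ [4, 20]  (≈ [4.0000, 20.0000])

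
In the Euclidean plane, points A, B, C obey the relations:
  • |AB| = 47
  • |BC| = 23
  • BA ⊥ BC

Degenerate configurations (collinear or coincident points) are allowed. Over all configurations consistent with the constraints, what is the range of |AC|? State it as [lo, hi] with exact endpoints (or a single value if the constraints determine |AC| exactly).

|AC| = 37·√(2)  (≈ 52.3259)

|AB| ∈ {47}
|BC| ∈ {23}
|AC| ∈ {37·√(2)}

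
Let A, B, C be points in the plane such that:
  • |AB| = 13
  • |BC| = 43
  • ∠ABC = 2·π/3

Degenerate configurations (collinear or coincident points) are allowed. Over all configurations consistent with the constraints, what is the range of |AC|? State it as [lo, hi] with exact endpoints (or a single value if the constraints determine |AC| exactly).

|AC| = √(2577)  (≈ 50.7642)

|AB| ∈ {13}
|BC| ∈ {43}
|AC| ∈ {√(2577)}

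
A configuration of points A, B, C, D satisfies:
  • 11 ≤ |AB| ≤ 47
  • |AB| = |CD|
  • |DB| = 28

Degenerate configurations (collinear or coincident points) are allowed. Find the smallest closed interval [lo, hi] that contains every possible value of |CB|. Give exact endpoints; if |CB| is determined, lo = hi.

|AB| ∈ [11, 47]
|BD| ∈ {28}
|CD| ∈ [11, 47]
|AD| ∈ [0, 75]
|BC| ∈ [0, 75]
|AC| ∈ [0, 122]

|CB| ∈ [0, 75]  (≈ [0.0000, 75.0000])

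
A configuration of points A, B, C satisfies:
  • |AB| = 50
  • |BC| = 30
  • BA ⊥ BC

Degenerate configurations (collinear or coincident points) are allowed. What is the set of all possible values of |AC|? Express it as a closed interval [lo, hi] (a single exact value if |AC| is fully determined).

|AC| = 10·√(34)  (≈ 58.3095)

|AB| ∈ {50}
|BC| ∈ {30}
|AC| ∈ {10·√(34)}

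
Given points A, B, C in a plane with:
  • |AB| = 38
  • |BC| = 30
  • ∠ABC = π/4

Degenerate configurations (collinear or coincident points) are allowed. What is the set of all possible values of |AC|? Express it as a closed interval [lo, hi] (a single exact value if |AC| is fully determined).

|AB| ∈ {38}
|BC| ∈ {30}
|AC| ∈ {2·√(586 - 285·√(2))}

|AC| = 2·√(586 - 285·√(2))  (≈ 27.0517)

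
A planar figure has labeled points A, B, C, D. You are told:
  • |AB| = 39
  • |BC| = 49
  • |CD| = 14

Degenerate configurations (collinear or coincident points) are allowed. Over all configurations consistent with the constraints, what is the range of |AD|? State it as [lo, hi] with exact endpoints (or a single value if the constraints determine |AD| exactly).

|AB| ∈ {39}
|BC| ∈ {49}
|CD| ∈ {14}
|AC| ∈ [10, 88]
|BD| ∈ [35, 63]
|AD| ∈ [0, 102]

|AD| ∈ [0, 102]  (≈ [0.0000, 102.0000])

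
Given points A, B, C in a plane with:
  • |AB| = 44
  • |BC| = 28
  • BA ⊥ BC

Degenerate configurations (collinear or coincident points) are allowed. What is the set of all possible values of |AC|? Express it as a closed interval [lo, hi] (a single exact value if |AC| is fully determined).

|AB| ∈ {44}
|BC| ∈ {28}
|AC| ∈ {4·√(170)}

|AC| = 4·√(170)  (≈ 52.1536)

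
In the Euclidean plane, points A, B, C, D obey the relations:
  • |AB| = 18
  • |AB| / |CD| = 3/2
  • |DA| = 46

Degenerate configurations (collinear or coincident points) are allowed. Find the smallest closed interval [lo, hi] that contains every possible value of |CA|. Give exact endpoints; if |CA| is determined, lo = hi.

|CA| ∈ [34, 58]  (≈ [34.0000, 58.0000])

|AB| ∈ {18}
|AD| ∈ {46}
|CD| ∈ {12}
|BD| ∈ [28, 64]
|AC| ∈ [34, 58]
|BC| ∈ [16, 76]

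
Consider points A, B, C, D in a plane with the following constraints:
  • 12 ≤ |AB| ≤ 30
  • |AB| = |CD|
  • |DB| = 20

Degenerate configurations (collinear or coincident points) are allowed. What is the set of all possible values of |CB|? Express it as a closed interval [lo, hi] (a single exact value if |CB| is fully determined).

|AB| ∈ [12, 30]
|BD| ∈ {20}
|CD| ∈ [12, 30]
|AD| ∈ [0, 50]
|BC| ∈ [0, 50]
|AC| ∈ [0, 80]

|CB| ∈ [0, 50]  (≈ [0.0000, 50.0000])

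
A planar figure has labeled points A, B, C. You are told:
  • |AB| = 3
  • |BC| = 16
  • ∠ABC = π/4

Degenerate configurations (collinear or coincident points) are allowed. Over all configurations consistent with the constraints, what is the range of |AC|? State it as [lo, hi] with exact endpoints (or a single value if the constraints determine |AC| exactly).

|AC| = √(265 - 48·√(2))  (≈ 14.0399)

|AB| ∈ {3}
|BC| ∈ {16}
|AC| ∈ {√(265 - 48·√(2))}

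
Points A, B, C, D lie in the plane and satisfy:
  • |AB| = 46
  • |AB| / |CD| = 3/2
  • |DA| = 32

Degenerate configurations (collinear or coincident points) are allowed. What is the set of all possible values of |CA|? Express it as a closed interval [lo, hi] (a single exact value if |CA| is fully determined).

|CA| ∈ [4/3, 188/3]  (≈ [1.3333, 62.6667])

|AB| ∈ {46}
|AD| ∈ {32}
|CD| ∈ {92/3}
|BD| ∈ [14, 78]
|AC| ∈ [4/3, 188/3]
|BC| ∈ [0, 326/3]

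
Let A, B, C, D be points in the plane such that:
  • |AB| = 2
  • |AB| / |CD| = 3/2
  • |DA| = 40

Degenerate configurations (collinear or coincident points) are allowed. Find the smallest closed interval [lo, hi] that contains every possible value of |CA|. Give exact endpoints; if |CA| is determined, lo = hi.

|CA| ∈ [116/3, 124/3]  (≈ [38.6667, 41.3333])

|AB| ∈ {2}
|AD| ∈ {40}
|CD| ∈ {4/3}
|BD| ∈ [38, 42]
|AC| ∈ [116/3, 124/3]
|BC| ∈ [110/3, 130/3]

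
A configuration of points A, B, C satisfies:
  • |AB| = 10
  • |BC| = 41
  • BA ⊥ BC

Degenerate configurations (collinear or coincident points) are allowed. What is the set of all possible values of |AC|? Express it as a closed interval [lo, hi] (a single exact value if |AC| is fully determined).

|AC| = √(1781)  (≈ 42.2019)

|AB| ∈ {10}
|BC| ∈ {41}
|AC| ∈ {√(1781)}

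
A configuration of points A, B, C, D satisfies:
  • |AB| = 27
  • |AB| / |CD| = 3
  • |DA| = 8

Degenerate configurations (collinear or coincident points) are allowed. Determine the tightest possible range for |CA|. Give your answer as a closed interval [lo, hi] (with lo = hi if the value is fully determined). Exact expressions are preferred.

|CA| ∈ [1, 17]  (≈ [1.0000, 17.0000])

|AB| ∈ {27}
|AD| ∈ {8}
|CD| ∈ {9}
|BD| ∈ [19, 35]
|AC| ∈ [1, 17]
|BC| ∈ [10, 44]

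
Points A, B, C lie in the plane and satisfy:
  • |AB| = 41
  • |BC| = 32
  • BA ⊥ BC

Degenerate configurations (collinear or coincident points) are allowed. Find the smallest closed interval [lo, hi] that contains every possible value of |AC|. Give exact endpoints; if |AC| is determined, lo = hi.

|AC| = √(2705)  (≈ 52.0096)

|AB| ∈ {41}
|BC| ∈ {32}
|AC| ∈ {√(2705)}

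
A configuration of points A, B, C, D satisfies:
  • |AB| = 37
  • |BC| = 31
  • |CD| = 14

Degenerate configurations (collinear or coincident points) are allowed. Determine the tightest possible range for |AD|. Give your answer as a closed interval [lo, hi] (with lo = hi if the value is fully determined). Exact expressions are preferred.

|AD| ∈ [0, 82]  (≈ [0.0000, 82.0000])

|AB| ∈ {37}
|BC| ∈ {31}
|CD| ∈ {14}
|AC| ∈ [6, 68]
|BD| ∈ [17, 45]
|AD| ∈ [0, 82]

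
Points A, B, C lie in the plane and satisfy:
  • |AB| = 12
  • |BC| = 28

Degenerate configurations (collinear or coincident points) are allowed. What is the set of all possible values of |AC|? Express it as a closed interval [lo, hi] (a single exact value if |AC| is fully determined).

|AB| ∈ {12}
|BC| ∈ {28}
|AC| ∈ [16, 40]

|AC| ∈ [16, 40]  (≈ [16.0000, 40.0000])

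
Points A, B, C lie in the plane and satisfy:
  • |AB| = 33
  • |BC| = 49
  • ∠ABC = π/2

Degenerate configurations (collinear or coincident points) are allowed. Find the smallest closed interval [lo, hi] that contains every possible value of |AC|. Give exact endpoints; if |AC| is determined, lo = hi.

|AC| = √(3490)  (≈ 59.0762)

|AB| ∈ {33}
|BC| ∈ {49}
|AC| ∈ {√(3490)}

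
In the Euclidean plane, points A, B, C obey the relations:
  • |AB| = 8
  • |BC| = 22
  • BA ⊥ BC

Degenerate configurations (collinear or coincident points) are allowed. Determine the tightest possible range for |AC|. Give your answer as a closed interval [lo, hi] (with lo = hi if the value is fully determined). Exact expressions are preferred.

|AB| ∈ {8}
|BC| ∈ {22}
|AC| ∈ {2·√(137)}

|AC| = 2·√(137)  (≈ 23.4094)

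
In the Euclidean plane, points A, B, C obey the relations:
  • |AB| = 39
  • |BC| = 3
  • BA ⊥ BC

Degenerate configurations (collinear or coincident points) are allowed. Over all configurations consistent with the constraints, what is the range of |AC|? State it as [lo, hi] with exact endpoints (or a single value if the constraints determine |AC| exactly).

|AC| = 3·√(170)  (≈ 39.1152)

|AB| ∈ {39}
|BC| ∈ {3}
|AC| ∈ {3·√(170)}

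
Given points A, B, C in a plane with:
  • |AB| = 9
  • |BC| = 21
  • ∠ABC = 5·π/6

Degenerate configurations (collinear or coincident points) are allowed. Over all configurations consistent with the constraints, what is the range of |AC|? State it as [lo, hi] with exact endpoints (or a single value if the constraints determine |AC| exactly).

|AC| = 3·√(21·√(3) + 58)  (≈ 29.1437)

|AB| ∈ {9}
|BC| ∈ {21}
|AC| ∈ {3·√(21·√(3) + 58)}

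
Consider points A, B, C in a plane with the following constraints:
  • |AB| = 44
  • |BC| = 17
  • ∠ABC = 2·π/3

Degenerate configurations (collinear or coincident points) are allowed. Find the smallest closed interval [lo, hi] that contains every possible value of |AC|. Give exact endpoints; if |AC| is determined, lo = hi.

|AB| ∈ {44}
|BC| ∈ {17}
|AC| ∈ {√(2973)}

|AC| = √(2973)  (≈ 54.5252)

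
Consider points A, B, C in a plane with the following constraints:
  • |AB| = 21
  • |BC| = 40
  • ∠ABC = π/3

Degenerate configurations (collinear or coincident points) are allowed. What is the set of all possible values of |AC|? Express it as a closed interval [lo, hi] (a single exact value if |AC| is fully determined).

|AB| ∈ {21}
|BC| ∈ {40}
|AC| ∈ {√(1201)}

|AC| = √(1201)  (≈ 34.6554)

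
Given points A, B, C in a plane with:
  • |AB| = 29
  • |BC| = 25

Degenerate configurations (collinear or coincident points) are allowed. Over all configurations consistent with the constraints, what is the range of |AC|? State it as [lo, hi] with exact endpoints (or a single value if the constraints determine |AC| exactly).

|AC| ∈ [4, 54]  (≈ [4.0000, 54.0000])

|AB| ∈ {29}
|BC| ∈ {25}
|AC| ∈ [4, 54]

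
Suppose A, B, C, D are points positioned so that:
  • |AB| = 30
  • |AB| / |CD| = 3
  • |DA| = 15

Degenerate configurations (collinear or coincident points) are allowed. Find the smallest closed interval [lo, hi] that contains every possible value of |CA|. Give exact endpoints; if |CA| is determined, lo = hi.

|CA| ∈ [5, 25]  (≈ [5.0000, 25.0000])

|AB| ∈ {30}
|AD| ∈ {15}
|CD| ∈ {10}
|BD| ∈ [15, 45]
|AC| ∈ [5, 25]
|BC| ∈ [5, 55]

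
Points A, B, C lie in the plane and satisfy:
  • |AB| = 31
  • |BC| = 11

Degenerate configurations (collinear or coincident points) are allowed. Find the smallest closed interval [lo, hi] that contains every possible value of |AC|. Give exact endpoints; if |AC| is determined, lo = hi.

|AC| ∈ [20, 42]  (≈ [20.0000, 42.0000])

|AB| ∈ {31}
|BC| ∈ {11}
|AC| ∈ [20, 42]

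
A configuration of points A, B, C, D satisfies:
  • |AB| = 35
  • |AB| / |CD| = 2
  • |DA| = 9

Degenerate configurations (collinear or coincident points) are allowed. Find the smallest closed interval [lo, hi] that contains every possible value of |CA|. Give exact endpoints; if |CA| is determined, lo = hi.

|CA| ∈ [17/2, 53/2]  (≈ [8.5000, 26.5000])

|AB| ∈ {35}
|AD| ∈ {9}
|CD| ∈ {35/2}
|BD| ∈ [26, 44]
|AC| ∈ [17/2, 53/2]
|BC| ∈ [17/2, 123/2]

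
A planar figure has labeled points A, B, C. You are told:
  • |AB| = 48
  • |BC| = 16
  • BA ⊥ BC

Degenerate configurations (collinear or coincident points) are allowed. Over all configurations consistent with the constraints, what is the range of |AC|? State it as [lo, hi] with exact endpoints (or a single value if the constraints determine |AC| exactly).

|AC| = 16·√(10)  (≈ 50.5964)

|AB| ∈ {48}
|BC| ∈ {16}
|AC| ∈ {16·√(10)}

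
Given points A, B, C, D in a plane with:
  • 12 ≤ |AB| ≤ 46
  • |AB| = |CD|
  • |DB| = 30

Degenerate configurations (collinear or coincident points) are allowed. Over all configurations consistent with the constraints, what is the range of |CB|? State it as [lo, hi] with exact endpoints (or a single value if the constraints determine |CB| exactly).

|AB| ∈ [12, 46]
|BD| ∈ {30}
|CD| ∈ [12, 46]
|AD| ∈ [0, 76]
|BC| ∈ [0, 76]
|AC| ∈ [0, 122]

|CB| ∈ [0, 76]  (≈ [0.0000, 76.0000])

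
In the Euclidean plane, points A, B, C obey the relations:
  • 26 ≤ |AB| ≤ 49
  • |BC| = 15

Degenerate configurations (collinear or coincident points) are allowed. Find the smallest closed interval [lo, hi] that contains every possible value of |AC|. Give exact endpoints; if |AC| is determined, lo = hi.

|AC| ∈ [11, 64]  (≈ [11.0000, 64.0000])

|AB| ∈ [26, 49]
|BC| ∈ {15}
|AC| ∈ [11, 64]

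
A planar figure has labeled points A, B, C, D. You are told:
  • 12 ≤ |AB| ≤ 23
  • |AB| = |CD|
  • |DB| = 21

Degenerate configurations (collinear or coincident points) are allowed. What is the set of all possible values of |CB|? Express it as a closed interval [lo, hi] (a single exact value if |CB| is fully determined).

|CB| ∈ [0, 44]  (≈ [0.0000, 44.0000])

|AB| ∈ [12, 23]
|BD| ∈ {21}
|CD| ∈ [12, 23]
|AD| ∈ [0, 44]
|BC| ∈ [0, 44]
|AC| ∈ [0, 67]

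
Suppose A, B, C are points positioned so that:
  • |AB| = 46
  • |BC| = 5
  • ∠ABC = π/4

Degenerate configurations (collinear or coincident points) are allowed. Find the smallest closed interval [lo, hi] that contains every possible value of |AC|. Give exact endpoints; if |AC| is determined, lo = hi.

|AB| ∈ {46}
|BC| ∈ {5}
|AC| ∈ {√(2141 - 230·√(2))}

|AC| = √(2141 - 230·√(2))  (≈ 42.6114)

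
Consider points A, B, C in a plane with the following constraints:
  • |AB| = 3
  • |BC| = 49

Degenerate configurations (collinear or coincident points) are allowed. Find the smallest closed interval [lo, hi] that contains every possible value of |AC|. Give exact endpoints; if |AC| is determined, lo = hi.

|AB| ∈ {3}
|BC| ∈ {49}
|AC| ∈ [46, 52]

|AC| ∈ [46, 52]  (≈ [46.0000, 52.0000])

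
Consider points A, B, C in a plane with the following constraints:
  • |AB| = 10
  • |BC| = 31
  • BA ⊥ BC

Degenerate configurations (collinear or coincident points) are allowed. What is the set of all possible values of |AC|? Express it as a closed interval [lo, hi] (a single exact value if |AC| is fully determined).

|AB| ∈ {10}
|BC| ∈ {31}
|AC| ∈ {√(1061)}

|AC| = √(1061)  (≈ 32.5730)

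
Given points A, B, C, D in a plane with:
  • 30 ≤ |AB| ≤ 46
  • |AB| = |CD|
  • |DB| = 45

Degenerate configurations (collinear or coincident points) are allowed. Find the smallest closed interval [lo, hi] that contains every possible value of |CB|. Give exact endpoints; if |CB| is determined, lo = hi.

|AB| ∈ [30, 46]
|BD| ∈ {45}
|CD| ∈ [30, 46]
|AD| ∈ [0, 91]
|BC| ∈ [0, 91]
|AC| ∈ [0, 137]

|CB| ∈ [0, 91]  (≈ [0.0000, 91.0000])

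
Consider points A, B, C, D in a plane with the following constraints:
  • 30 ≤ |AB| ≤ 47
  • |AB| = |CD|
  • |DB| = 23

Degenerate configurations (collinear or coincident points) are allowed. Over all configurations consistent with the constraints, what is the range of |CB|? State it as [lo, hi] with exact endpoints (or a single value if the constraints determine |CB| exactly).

|CB| ∈ [7, 70]  (≈ [7.0000, 70.0000])

|AB| ∈ [30, 47]
|BD| ∈ {23}
|CD| ∈ [30, 47]
|AD| ∈ [7, 70]
|BC| ∈ [7, 70]
|AC| ∈ [0, 117]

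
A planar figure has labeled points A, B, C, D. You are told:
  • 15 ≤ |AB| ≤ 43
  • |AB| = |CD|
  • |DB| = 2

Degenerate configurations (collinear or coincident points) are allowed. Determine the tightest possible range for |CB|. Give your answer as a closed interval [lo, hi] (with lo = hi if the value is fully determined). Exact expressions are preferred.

|AB| ∈ [15, 43]
|BD| ∈ {2}
|CD| ∈ [15, 43]
|AD| ∈ [13, 45]
|BC| ∈ [13, 45]
|AC| ∈ [0, 88]

|CB| ∈ [13, 45]  (≈ [13.0000, 45.0000])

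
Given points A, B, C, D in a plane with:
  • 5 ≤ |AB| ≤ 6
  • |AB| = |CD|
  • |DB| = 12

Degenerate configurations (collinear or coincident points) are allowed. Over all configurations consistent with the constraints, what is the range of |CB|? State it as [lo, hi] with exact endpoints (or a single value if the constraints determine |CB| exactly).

|AB| ∈ [5, 6]
|BD| ∈ {12}
|CD| ∈ [5, 6]
|AD| ∈ [6, 18]
|BC| ∈ [6, 18]
|AC| ∈ [0, 24]

|CB| ∈ [6, 18]  (≈ [6.0000, 18.0000])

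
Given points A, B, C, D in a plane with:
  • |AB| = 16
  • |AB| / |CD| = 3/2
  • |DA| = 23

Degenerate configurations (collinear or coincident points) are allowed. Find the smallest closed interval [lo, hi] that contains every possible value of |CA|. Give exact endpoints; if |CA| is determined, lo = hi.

|CA| ∈ [37/3, 101/3]  (≈ [12.3333, 33.6667])

|AB| ∈ {16}
|AD| ∈ {23}
|CD| ∈ {32/3}
|BD| ∈ [7, 39]
|AC| ∈ [37/3, 101/3]
|BC| ∈ [0, 149/3]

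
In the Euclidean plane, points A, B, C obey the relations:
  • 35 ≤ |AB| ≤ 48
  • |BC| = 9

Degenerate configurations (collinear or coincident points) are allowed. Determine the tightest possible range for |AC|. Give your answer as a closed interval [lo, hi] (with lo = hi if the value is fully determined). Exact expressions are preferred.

|AB| ∈ [35, 48]
|BC| ∈ {9}
|AC| ∈ [26, 57]

|AC| ∈ [26, 57]  (≈ [26.0000, 57.0000])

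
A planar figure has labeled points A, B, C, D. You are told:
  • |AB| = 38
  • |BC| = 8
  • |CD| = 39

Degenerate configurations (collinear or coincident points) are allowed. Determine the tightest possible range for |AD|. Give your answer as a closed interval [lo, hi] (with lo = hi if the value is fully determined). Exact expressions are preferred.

|AD| ∈ [0, 85]  (≈ [0.0000, 85.0000])

|AB| ∈ {38}
|BC| ∈ {8}
|CD| ∈ {39}
|AC| ∈ [30, 46]
|BD| ∈ [31, 47]
|AD| ∈ [0, 85]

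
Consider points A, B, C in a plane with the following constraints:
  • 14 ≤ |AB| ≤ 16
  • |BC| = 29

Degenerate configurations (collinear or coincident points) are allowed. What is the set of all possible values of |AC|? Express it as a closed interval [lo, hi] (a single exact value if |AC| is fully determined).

|AC| ∈ [13, 45]  (≈ [13.0000, 45.0000])

|AB| ∈ [14, 16]
|BC| ∈ {29}
|AC| ∈ [13, 45]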